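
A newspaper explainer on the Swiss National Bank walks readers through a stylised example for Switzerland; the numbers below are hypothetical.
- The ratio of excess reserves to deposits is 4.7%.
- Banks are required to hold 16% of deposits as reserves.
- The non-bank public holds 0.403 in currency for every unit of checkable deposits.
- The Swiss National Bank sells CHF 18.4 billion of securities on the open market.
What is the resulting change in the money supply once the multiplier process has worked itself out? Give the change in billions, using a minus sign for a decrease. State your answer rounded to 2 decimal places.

The money multiplier is m = (1 + c) / (rr + e + c) = (1 + 0.403) / (0.16 + 0.047 + 0.403) = 2.3.
The sale removes 18.4 billion of base, so ΔM = m × ΔMB = 2.3 × (−18.4) = -42.32 billion.

-42.32 billion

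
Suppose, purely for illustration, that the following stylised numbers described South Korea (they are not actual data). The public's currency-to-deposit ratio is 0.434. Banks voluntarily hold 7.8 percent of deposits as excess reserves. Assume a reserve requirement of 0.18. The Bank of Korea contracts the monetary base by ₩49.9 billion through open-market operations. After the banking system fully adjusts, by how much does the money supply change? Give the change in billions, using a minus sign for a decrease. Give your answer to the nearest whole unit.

The money multiplier is m = (1 + c) / (rr + e + c) = (1 + 0.434) / (0.18 + 0.078 + 0.434) ≈ 2.0723.
The sale removes 49.9 billion of base, so ΔM = m × ΔMB = 2.0723 × (−49.9) ≈ -103.4078 billion.

-103 billion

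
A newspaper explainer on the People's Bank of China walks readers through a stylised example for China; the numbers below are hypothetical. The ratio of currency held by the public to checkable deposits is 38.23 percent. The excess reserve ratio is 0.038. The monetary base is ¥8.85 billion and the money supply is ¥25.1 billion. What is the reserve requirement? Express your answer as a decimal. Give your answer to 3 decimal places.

Using m = M/MB = 25.1/8.85 ≈ 2.836158. Since m = (1 + c)/(c + rr + e), the denominator satisfies c + rr + e = (1 + c)/m = (1 + 0.3823) / 2.836158 ≈ 0.487385.
With c = 0.3823 and e = 0.038, the reserve requirement is 0.487385 − 0.3823 − 0.038 = 0.067085.

0.067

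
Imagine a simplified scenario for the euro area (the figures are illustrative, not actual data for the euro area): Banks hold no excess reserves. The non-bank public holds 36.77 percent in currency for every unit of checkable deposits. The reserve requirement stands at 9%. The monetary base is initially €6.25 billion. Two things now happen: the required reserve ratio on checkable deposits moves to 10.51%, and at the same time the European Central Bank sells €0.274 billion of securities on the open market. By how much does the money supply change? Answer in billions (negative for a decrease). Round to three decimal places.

Before: m₁ = (1 + 0.3677) / (0.09 + 0.3677) ≈ 2.98820, MB₁ = 6.25, so M₁ = 2.98820 × 6.25 ≈ 18.6762 billion.
After: m₂ = (1 + 0.3677) / (0.1051 + 0.3677) ≈ 2.89277, MB₂ = 6.25 − 0.274 = 5.976, so M₂ = 2.89277 × 5.976 ≈ 17.2872 billion.
ΔM = M₂ − M₁ = 17.2872 − 18.6762 = -1.389 billion.

-1.389 billion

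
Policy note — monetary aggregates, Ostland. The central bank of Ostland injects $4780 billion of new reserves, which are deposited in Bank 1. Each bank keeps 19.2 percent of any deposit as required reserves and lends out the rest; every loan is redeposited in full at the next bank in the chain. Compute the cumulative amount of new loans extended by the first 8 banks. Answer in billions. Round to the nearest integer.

Bank i lends (1 − rr)^i of the original deposit: Bank 1 lends 4780·0.8080 = 3862.2400, Bank 2 lends 4780·0.8080² ≈ 3120.6899, and so on.
Summing a geometric series: total = 4780·[0.8080·(1 − 0.8080^8) / (1 − 0.8080)] ≈ 16461.3254 billion.

$16461 billion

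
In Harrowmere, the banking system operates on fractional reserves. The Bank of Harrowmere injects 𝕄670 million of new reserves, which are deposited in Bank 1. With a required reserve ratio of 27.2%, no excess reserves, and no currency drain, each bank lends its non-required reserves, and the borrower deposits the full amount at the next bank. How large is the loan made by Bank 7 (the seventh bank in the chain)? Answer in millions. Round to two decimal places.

𝕄72.61 million

Each bank lends a fraction (1 − rr) = 0.7280 of the deposit it receives, so Bank 7 receives 670·0.7280^6 and lends 670·0.7280^7 ≈ 72.6097 million.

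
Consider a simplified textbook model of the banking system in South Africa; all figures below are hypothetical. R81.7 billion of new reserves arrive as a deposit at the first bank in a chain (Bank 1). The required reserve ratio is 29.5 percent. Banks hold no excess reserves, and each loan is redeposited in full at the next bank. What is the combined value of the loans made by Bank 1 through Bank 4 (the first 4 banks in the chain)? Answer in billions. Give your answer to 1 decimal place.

R147.0 billion

Bank i lends (1 − rr)^i of the original deposit: Bank 1 lends 81.7·0.7050 = 57.5985, Bank 2 lends 81.7·0.7050² ≈ 40.6069, and so on.
Summing a geometric series: total = 81.7·[0.7050·(1 − 0.7050^4) / (1 − 0.7050)] ≈ 147.0160 billion.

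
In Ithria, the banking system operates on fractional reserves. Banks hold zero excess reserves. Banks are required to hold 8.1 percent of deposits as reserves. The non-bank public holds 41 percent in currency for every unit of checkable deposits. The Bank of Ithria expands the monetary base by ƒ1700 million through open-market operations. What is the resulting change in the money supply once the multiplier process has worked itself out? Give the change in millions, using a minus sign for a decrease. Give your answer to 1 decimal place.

The money multiplier is m = (1 + c) / (rr + c) = (1 + 0.41) / (0.081 + 0.41) ≈ 2.871690.
The purchase adds 1700 million of base, so ΔM = m × ΔMB = 2.871690 × (+1700) = 4881.873 million.

ƒ4881.9 million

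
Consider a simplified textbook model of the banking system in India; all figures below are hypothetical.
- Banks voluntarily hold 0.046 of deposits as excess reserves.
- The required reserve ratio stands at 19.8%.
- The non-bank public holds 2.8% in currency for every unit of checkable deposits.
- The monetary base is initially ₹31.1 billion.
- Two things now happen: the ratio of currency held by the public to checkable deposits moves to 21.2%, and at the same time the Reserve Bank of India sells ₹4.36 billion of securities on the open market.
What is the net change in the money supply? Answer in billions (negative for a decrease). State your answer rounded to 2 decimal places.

-46.47 billion

Before: m₁ = (1 + 0.028) / (0.198 + 0.046 + 0.028) ≈ 3.77941, MB₁ = 31.1, so M₁ = 3.77941 × 31.1 ≈ 117.5397 billion.
After: m₂ = (1 + 0.212) / (0.198 + 0.046 + 0.212) ≈ 2.65789, MB₂ = 31.1 − 4.36 = 26.74, so M₂ = 2.65789 × 26.74 ≈ 71.072 billion.
ΔM = M₂ − M₁ = 71.072 − 117.5397 = -46.4677 billion.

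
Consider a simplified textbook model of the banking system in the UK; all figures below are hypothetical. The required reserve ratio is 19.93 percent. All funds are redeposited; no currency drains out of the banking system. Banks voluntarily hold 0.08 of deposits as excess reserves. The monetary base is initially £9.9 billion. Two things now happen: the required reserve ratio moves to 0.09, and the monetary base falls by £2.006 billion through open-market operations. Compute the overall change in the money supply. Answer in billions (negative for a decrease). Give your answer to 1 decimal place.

Before: m₁ = 1 / (0.1993 + 0.08) ≈ 3.5804, MB₁ = 9.9, so M₁ = 3.5804 × 9.9 ≈ 35.446 billion.
After: m₂ = 1 / (0.09 + 0.08) ≈ 5.8824, MB₂ = 9.9 − 2.006 = 7.894, so M₂ = 5.8824 × 7.894 ≈ 46.4357 billion.
ΔM = M₂ − M₁ = 46.4357 − 35.446 = 10.9897 billion.

£11.0 billion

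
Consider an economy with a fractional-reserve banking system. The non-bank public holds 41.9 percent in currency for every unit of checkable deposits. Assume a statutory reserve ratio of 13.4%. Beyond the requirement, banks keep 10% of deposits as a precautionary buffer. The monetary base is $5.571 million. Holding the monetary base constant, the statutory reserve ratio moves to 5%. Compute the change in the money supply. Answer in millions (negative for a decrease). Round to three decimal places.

$1.787 million

Initially m₁ = (1 + 0.419) / (0.134 + 0.1 + 0.419) ≈ 2.17305, so M₁ = 2.17305 × 5.571 ≈ 12.1061 million.
After the change m₂ = (1 + 0.419) / (0.05 + 0.1 + 0.419) ≈ 2.49385, so M₂ = 2.49385 × 5.571 ≈ 13.8932 million.
ΔM = M₂ − M₁ = 13.8932 − 12.1061 = 1.7871 million.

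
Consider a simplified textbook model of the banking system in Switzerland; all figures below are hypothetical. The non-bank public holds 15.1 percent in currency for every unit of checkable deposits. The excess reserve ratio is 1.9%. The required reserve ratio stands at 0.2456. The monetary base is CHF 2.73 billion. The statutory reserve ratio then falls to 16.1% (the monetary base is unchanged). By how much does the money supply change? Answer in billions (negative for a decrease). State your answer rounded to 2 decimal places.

CHF 1.93 billion

Initially m₁ = (1 + 0.151) / (0.2456 + 0.019 + 0.151) ≈ 2.7695, so M₁ = 2.7695 × 2.73 ≈ 7.5607 billion.
After the change m₂ = (1 + 0.151) / (0.161 + 0.019 + 0.151) ≈ 3.4773, so M₂ = 3.4773 × 2.73 ≈ 9.493 billion.
ΔM = M₂ − M₁ = 9.493 − 7.5607 = 1.9323 billion.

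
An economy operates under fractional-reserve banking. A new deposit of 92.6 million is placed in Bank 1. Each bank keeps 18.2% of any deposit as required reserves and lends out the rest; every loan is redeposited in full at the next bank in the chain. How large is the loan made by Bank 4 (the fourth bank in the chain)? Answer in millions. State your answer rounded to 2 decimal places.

41.46 million

Each bank lends a fraction (1 − rr) = 0.8180 of the deposit it receives, so Bank 4 receives 92.6·0.8180^3 and lends 92.6·0.8180^4 ≈ 41.4595 million.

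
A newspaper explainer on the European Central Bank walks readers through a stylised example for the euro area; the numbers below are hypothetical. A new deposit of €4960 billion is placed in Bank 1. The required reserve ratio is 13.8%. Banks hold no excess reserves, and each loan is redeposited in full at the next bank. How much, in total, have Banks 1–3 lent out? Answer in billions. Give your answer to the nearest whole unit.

€11138 billion

Bank i lends (1 − rr)^i of the original deposit: Bank 1 lends 4960·0.8620 = 4275.5200, Bank 2 lends 4960·0.8620² ≈ 3685.4982, and so on.
Summing a geometric series: total = 4960·[0.8620·(1 − 0.8620^3) / (1 − 0.8620)] ≈ 11137.9177 billion.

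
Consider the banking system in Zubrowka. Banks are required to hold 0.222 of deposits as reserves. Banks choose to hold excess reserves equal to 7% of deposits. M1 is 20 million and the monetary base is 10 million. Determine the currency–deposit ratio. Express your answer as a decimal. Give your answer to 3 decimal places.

Using m = M/MB = 20/10 = 2.000000. From m = (1 + c)/(c + rr + e), rearranging gives 1 + c = m·(c + rr + e), so c·(1 − m) = m·(rr + e) − 1.
Hence c = [m·(rr + e) − 1]/(1 − m) = [2.000000 × (0.222 + 0.07) − 1] / (1 − 2.000000) = 0.416000.

0.416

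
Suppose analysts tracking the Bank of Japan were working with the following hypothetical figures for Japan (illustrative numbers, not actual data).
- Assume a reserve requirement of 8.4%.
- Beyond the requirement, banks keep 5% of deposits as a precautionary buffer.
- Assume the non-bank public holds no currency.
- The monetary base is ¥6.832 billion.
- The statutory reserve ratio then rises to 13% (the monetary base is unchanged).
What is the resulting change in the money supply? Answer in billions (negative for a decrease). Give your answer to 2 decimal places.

Initially m₁ = 1 / (0.084 + 0.05) ≈ 7.4627, so M₁ = 7.4627 × 6.832 ≈ 50.9852 billion.
After the change m₂ = 1 / (0.13 + 0.05) ≈ 5.5556, so M₂ = 5.5556 × 6.832 ≈ 37.9559 billion.
ΔM = M₂ − M₁ = 37.9559 − 50.9852 = -13.0293 billion.

-13.03 billion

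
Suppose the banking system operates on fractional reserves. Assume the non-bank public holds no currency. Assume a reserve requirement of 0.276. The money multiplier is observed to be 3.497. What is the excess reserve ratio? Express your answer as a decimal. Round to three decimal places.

Using m = 3.497. Since m = (1 + c)/(c + rr + e), the denominator satisfies c + rr + e = (1 + c)/m = (1 + 0) / 3.497 ≈ 0.285959.
With c = 0 and rr = 0.276, the excess reserve ratio is 0.285959 − 0 − 0.276 = 0.009959.

0.010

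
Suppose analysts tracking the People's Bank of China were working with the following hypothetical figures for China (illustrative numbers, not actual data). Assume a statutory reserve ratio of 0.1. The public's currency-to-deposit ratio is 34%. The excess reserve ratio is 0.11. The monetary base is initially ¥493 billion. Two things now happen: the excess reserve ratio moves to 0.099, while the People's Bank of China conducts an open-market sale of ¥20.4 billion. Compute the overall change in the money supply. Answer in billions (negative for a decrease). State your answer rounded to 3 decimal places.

Before: m₁ = (1 + 0.34) / (0.1 + 0.11 + 0.34) ≈ 2.4363636, MB₁ = 493, so M₁ = 2.4363636 × 493 ≈ 1201.1273 billion.
After: m₂ = (1 + 0.34) / (0.1 + 0.099 + 0.34) ≈ 2.4860853, MB₂ = 493 − 20.4 = 472.6, so M₂ = 2.4860853 × 472.6 ≈ 1174.9239 billion.
ΔM = M₂ − M₁ = 1174.9239 − 1201.1273 = -26.2034 billion.

-26.203 billion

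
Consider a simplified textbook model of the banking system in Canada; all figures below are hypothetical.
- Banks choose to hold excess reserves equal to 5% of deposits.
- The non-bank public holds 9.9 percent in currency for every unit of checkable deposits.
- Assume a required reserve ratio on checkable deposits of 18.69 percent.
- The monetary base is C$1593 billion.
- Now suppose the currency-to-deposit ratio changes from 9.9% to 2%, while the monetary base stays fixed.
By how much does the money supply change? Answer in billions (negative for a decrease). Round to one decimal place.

C$1112.9 billion

Initially m₁ = (1 + 0.099) / (0.1869 + 0.05 + 0.099) ≈ 3.271807, so M₁ = 3.271807 × 1593 ≈ 5211.9886 billion.
After the change m₂ = (1 + 0.02) / (0.1869 + 0.05 + 0.02) ≈ 3.970417, so M₂ = 3.970417 × 1593 ≈ 6324.8743 billion.
ΔM = M₂ − M₁ = 6324.8743 − 5211.9886 = 1112.8857 billion.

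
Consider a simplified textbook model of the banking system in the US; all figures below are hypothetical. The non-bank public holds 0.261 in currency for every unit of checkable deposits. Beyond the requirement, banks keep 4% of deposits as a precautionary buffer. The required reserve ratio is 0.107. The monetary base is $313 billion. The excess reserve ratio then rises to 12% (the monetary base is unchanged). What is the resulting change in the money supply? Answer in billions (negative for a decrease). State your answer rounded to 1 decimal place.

-158.6 billion

Initially m₁ = (1 + 0.261) / (0.107 + 0.04 + 0.261) ≈ 3.09069, so M₁ = 3.09069 × 313 ≈ 967.386 billion.
After the change m₂ = (1 + 0.261) / (0.107 + 0.12 + 0.261) ≈ 2.58402, so M₂ = 2.58402 × 313 ≈ 808.7983 billion.
ΔM = M₂ − M₁ = 808.7983 − 967.386 = -158.5877 billion.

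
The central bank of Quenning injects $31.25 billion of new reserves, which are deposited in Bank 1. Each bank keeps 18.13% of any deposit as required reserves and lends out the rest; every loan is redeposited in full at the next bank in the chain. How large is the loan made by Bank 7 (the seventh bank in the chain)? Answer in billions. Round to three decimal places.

$7.704 billion

Each bank lends a fraction (1 − rr) = 0.8187 of the deposit it receives, so Bank 7 receives 31.25·0.8187^6 and lends 31.25·0.8187^7 ≈ 7.7041 billion.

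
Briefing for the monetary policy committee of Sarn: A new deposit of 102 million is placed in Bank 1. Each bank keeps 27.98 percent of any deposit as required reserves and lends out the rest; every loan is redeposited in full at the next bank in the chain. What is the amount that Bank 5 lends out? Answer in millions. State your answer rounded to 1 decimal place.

Each bank lends a fraction (1 − rr) = 0.7202 of the deposit it receives, so Bank 5 receives 102·0.7202^4 and lends 102·0.7202^5 ≈ 19.7636 million.

19.8 million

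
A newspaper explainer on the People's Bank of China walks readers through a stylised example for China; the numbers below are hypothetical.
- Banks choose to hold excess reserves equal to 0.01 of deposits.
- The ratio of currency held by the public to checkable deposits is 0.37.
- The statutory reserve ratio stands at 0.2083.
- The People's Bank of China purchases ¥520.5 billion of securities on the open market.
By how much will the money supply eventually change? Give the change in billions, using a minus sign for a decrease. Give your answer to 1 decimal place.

¥1212.1 billion

The money multiplier is m = (1 + c) / (rr + e + c) = (1 + 0.37) / (0.2083 + 0.01 + 0.37) ≈ 2.32874.
The purchase adds 520.5 billion of base, so ΔM = m × ΔMB = 2.32874 × (+520.5) ≈ 1212.1092 billion.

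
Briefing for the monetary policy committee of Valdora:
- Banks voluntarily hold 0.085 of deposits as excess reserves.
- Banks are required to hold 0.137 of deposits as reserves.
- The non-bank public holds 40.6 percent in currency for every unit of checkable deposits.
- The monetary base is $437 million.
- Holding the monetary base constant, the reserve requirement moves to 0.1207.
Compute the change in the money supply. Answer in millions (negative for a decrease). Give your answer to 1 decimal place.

Initially m₁ = (1 + 0.406) / (0.137 + 0.085 + 0.406) ≈ 2.23885, so M₁ = 2.23885 × 437 ≈ 978.3774 million.
After the change m₂ = (1 + 0.406) / (0.1207 + 0.085 + 0.406) ≈ 2.29851, so M₂ = 2.29851 × 437 ≈ 1004.4489 million.
ΔM = M₂ − M₁ = 1004.4489 − 978.3774 = 26.0715 million.

$26.1 million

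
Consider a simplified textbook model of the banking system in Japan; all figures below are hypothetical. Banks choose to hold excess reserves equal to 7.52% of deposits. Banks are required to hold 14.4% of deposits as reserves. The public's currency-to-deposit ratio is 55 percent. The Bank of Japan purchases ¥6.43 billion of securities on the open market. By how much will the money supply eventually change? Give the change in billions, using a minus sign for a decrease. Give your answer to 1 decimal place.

The money multiplier is m = (1 + c) / (rr + e + c) = (1 + 0.55) / (0.144 + 0.0752 + 0.55) ≈ 2.0151.
The purchase adds 6.43 billion of base, so ΔM = m × ΔMB = 2.0151 × (+6.43) ≈ 12.9571 billion.

¥13.0 billion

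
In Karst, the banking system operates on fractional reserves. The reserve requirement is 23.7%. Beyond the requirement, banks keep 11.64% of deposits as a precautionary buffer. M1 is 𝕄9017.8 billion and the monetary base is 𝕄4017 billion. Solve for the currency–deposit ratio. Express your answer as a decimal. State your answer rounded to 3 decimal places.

Using m = M/MB = 9017.8/4017 ≈ 2.244909. From m = (1 + c)/(c + rr + e), rearranging gives 1 + c = m·(c + rr + e), so c·(1 − m) = m·(rr + e) − 1.
Hence c = [m·(rr + e) − 1]/(1 − m) = [2.244909 × (0.237 + 0.1164) − 1] / (1 − 2.244909) ≈ 0.165995.

0.166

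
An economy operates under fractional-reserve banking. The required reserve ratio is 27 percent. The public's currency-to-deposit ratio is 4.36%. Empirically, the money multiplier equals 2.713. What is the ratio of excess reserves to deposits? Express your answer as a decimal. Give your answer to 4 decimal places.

Using m = 2.713. Since m = (1 + c)/(c + rr + e), the denominator satisfies c + rr + e = (1 + c)/m = (1 + 0.0436) / 2.713 ≈ 0.384666.
With c = 0.0436 and rr = 0.27, the ratio of excess reserves to deposits is 0.384666 − 0.0436 − 0.27 = 0.071066.

0.0711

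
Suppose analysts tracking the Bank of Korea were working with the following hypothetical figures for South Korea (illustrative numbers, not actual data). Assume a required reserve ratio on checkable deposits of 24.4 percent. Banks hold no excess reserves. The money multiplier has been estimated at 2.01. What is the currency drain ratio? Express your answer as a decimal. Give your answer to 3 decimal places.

0.505

Using m = 2.01. From m = (1 + c)/(c + rr + e), rearranging gives 1 + c = m·(c + rr + e), so c·(1 − m) = m·(rr + e) − 1.
Hence c = [m·(rr + e) − 1]/(1 − m) = [2.01 × (0.244 + 0) − 1] / (1 − 2.01) ≈ 0.504515.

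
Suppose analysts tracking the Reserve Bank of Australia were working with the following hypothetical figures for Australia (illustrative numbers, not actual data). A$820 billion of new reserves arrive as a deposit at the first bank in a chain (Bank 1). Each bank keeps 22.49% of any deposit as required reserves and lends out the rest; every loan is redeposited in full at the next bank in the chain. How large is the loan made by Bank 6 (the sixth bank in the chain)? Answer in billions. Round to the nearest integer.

A$178 billion

Each bank lends a fraction (1 − rr) = 0.7751 of the deposit it receives, so Bank 6 receives 820·0.7751^5 and lends 820·0.7751^6 ≈ 177.8117 billion.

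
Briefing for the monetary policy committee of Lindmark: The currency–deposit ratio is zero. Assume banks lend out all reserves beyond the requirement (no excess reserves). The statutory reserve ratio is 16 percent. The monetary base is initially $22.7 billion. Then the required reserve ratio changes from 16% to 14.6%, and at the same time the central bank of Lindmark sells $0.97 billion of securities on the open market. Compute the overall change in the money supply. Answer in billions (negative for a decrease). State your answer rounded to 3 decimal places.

Before: m₁ = 1 / (0.16) = 6.25, MB₁ = 22.7, so M₁ = 6.25 × 22.7 = 141.875 billion.
After: m₂ = 1 / (0.146) ≈ 6.849315, MB₂ = 22.7 − 0.97 = 21.73, so M₂ = 6.849315 × 21.73 ≈ 148.8356 billion.
ΔM = M₂ − M₁ = 148.8356 − 141.875 = 6.9606 billion.

$6.961 billion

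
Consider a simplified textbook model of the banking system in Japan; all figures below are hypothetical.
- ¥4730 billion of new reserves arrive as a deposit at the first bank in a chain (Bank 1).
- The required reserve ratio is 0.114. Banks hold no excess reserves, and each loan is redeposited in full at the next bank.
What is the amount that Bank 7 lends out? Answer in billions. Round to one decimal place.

Each bank lends a fraction (1 − rr) = 0.8860 of the deposit it receives, so Bank 7 receives 4730·0.8860^6 and lends 4730·0.8860^7 ≈ 2027.2028 billion.

¥2027.2 billion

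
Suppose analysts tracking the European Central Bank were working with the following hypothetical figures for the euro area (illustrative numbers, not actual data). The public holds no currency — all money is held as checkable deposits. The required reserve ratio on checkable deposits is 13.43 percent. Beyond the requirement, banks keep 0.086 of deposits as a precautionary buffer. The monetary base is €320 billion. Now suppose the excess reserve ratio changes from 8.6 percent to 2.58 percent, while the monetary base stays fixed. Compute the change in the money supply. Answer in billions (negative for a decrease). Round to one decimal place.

Initially m₁ = 1 / (0.1343 + 0.086) ≈ 4.53926, so M₁ = 4.53926 × 320 = 1452.5632 billion.
After the change m₂ = 1 / (0.1343 + 0.0258) ≈ 6.24610, so M₂ = 6.24610 × 320 = 1998.752 billion.
ΔM = M₂ − M₁ = 1998.752 − 1452.5632 = 546.1888 billion.

€546.2 billion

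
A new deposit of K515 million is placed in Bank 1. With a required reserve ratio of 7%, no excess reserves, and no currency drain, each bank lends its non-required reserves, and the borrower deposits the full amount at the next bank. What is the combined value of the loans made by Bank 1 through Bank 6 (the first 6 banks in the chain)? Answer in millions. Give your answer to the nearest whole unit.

K2415 million

Bank i lends (1 − rr)^i of the original deposit: Bank 1 lends 515·0.9300 = 478.9500, Bank 2 lends 515·0.9300² = 445.4235, and so on.
Summing a geometric series: total = 515·[0.9300·(1 − 0.9300^6) / (1 − 0.9300)] ≈ 2415.3436 million.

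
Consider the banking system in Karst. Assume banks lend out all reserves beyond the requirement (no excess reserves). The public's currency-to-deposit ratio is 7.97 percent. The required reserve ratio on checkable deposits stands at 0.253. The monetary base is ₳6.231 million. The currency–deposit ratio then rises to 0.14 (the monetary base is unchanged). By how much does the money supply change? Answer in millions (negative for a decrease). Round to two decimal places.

Initially m₁ = (1 + 0.0797) / (0.253 + 0.0797) ≈ 3.2453, so M₁ = 3.2453 × 6.231 ≈ 20.2215 million.
After the change m₂ = (1 + 0.14) / (0.253 + 0.14) ≈ 2.9008, so M₂ = 2.9008 × 6.231 ≈ 18.0749 million.
ΔM = M₂ − M₁ = 18.0749 − 20.2215 = -2.1466 million.

-2.15 million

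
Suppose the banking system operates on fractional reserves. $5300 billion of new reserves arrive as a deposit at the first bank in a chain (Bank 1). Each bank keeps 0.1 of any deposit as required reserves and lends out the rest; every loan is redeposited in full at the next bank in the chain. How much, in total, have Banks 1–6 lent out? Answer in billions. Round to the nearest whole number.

Bank i lends (1 − rr)^i of the original deposit: Bank 1 lends 5300·0.9000 = 4770.0000, Bank 2 lends 5300·0.9000² = 4293.0000, and so on.
Summing a geometric series: total = 5300·[0.9000·(1 − 0.9000^6) / (1 − 0.9000)] = 22350.2643 billion.

$22350 billion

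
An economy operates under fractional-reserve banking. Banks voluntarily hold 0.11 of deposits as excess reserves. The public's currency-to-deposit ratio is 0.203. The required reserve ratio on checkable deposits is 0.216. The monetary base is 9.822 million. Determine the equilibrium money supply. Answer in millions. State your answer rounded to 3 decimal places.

The money multiplier is m = (1 + c) / (rr + e + c) = (1 + 0.203) / (0.216 + 0.11 + 0.203) ≈ 2.27410.
So M = m × MB = 2.27410 × 9.822 ≈ 22.3362 million.

22.336 million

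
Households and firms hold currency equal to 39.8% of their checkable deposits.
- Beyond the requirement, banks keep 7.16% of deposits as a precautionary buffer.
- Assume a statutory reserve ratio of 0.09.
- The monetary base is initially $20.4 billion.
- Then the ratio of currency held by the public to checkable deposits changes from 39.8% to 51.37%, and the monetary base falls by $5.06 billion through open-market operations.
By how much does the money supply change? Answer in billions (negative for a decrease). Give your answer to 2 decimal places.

-16.58 billion

Before: m₁ = (1 + 0.398) / (0.09 + 0.0716 + 0.398) ≈ 2.49821, MB₁ = 20.4, so M₁ = 2.49821 × 20.4 ≈ 50.9635 billion.
After: m₂ = (1 + 0.5137) / (0.09 + 0.0716 + 0.5137) ≈ 2.24152, MB₂ = 20.4 − 5.06 = 15.34, so M₂ = 2.24152 × 15.34 ≈ 34.3849 billion.
ΔM = M₂ − M₁ = 34.3849 − 50.9635 = -16.5786 billion.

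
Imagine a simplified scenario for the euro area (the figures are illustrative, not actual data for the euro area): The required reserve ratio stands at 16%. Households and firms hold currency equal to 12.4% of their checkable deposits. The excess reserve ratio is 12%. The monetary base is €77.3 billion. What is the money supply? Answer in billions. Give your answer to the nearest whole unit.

€215 billion

The money multiplier is m = (1 + c) / (rr + e + c) = (1 + 0.124) / (0.16 + 0.12 + 0.124) ≈ 2.7822.
So M = m × MB = 2.7822 × 77.3 ≈ 215.0641 billion.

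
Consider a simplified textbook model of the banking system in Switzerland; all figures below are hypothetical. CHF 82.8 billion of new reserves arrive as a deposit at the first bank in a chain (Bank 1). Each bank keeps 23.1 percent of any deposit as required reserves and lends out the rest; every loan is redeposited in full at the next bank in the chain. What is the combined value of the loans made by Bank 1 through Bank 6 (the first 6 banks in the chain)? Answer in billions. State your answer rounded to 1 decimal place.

CHF 218.6 billion

Bank i lends (1 − rr)^i of the original deposit: Bank 1 lends 82.8·0.7690 = 63.6732, Bank 2 lends 82.8·0.7690² ≈ 48.9647, and so on.
Summing a geometric series: total = 82.8·[0.7690·(1 − 0.7690^6) / (1 − 0.7690)] ≈ 218.6379 billion.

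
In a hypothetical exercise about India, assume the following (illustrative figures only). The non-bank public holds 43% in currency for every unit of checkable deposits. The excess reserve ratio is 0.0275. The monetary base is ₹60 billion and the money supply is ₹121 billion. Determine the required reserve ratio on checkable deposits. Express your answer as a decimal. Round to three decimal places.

0.252

Using m = M/MB = 121/60 ≈ 2.016667. Since m = (1 + c)/(c + rr + e), the denominator satisfies c + rr + e = (1 + c)/m = (1 + 0.43) / 2.016667 ≈ 0.709091.
With c = 0.43 and e = 0.0275, the required reserve ratio on checkable deposits is 0.709091 − 0.43 − 0.0275 = 0.251591.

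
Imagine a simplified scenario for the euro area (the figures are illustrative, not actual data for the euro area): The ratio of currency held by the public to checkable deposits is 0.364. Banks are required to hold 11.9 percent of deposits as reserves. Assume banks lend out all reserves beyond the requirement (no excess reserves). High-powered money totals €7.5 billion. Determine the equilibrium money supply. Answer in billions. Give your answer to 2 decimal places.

€21.18 billion

The money multiplier is m = (1 + c) / (rr + c) = (1 + 0.364) / (0.119 + 0.364) ≈ 2.8240.
So M = m × MB = 2.8240 × 7.5 = 21.18 billion.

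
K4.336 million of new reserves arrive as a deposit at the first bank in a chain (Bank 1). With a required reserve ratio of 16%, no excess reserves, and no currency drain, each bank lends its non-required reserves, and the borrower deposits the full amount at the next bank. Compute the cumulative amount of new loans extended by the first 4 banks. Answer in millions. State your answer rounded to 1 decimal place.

Bank i lends (1 − rr)^i of the original deposit: Bank 1 lends 4.336·0.8400 ≈ 3.6422, Bank 2 lends 4.336·0.8400² ≈ 3.0595, and so on.
Summing a geometric series: total = 4.336·[0.8400·(1 − 0.8400^4) / (1 − 0.8400)] ≈ 11.4305 million.

K11.4 million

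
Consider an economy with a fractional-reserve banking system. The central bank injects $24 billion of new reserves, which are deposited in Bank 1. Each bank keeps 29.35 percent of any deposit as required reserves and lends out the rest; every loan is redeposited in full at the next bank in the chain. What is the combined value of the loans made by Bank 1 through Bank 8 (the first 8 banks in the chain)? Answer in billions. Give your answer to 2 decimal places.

$54.19 billion

Bank i lends (1 − rr)^i of the original deposit: Bank 1 lends 24·0.7065 = 16.9560, Bank 2 lends 24·0.7065² ≈ 11.9794, and so on.
Summing a geometric series: total = 24·[0.7065·(1 − 0.7065^8) / (1 − 0.7065)] ≈ 54.1857 billion.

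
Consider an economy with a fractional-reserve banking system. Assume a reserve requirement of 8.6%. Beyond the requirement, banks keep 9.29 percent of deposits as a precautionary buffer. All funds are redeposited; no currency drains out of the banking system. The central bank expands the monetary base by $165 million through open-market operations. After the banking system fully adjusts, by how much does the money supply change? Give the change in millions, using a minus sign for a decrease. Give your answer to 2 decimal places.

$922.30 million

The money multiplier is m = 1 / (rr + e) = 1 / (0.086 + 0.0929) ≈ 5.589715.
The purchase adds 165 million of base, so ΔM = m × ΔMB = 5.589715 × (+165) ≈ 922.303 million.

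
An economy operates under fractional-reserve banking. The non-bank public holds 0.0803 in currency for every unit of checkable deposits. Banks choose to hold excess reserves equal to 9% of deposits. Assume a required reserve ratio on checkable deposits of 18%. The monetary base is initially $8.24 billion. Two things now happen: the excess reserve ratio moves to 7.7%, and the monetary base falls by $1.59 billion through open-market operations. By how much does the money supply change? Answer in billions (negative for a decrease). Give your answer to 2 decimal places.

-4.11 billion

Before: m₁ = (1 + 0.0803) / (0.18 + 0.09 + 0.0803) ≈ 3.0839, MB₁ = 8.24, so M₁ = 3.0839 × 8.24 ≈ 25.4113 billion.
After: m₂ = (1 + 0.0803) / (0.18 + 0.077 + 0.0803) ≈ 3.2028, MB₂ = 8.24 − 1.59 = 6.65, so M₂ = 3.2028 × 6.65 ≈ 21.2986 billion.
ΔM = M₂ − M₁ = 21.2986 − 25.4113 = -4.1127 billion.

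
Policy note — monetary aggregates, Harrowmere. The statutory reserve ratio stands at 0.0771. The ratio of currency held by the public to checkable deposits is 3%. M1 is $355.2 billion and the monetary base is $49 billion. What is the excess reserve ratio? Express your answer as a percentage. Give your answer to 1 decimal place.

3.5%

Using m = M/MB = 355.2/49 ≈ 7.248980. Since m = (1 + c)/(c + rr + e), the denominator satisfies c + rr + e = (1 + c)/m = (1 + 0.03) / 7.248980 ≈ 0.142089.
With c = 0.03 and rr = 0.0771, the excess reserve ratio is 0.142089 − 0.03 − 0.0771 = 0.034989.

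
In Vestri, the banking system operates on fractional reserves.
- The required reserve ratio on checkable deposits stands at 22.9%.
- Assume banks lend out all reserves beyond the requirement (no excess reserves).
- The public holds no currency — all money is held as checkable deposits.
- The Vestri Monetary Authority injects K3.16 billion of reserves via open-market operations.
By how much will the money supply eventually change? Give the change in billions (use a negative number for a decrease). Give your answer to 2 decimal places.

The simple money multiplier is m = 1/rr = 1/0.229 ≈ 4.3668.
An open-market purchase increases the monetary base by 3.16 billion, so ΔM = m × ΔMB = 4.3668 × 3.16 ≈ 13.7991 billion.

K13.80 billion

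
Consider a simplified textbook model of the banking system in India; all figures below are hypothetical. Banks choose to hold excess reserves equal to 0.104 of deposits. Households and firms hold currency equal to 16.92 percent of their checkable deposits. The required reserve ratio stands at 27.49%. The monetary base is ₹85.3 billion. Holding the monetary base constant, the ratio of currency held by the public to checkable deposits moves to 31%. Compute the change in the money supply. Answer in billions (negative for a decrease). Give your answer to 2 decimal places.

Initially m₁ = (1 + 0.1692) / (0.2749 + 0.104 + 0.1692) ≈ 2.13319, so M₁ = 2.13319 × 85.3 ≈ 181.9611 billion.
After the change m₂ = (1 + 0.31) / (0.2749 + 0.104 + 0.31) ≈ 1.90158, so M₂ = 1.90158 × 85.3 ≈ 162.2048 billion.
ΔM = M₂ − M₁ = 162.2048 − 181.9611 = -19.7563 billion.

-19.76 billion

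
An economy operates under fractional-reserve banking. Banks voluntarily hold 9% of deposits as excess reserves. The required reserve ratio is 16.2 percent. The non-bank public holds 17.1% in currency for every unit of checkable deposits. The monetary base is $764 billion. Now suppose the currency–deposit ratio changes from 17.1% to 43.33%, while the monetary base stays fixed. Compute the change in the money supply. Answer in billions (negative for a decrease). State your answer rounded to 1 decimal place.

-517.1 billion

Initially m₁ = (1 + 0.171) / (0.162 + 0.09 + 0.171) ≈ 2.76832, so M₁ = 2.76832 × 764 ≈ 2114.9965 billion.
After the change m₂ = (1 + 0.4333) / (0.162 + 0.09 + 0.4333) ≈ 2.09149, so M₂ = 2.09149 × 764 ≈ 1597.8984 billion.
ΔM = M₂ − M₁ = 1597.8984 − 2114.9965 = -517.0981 billion.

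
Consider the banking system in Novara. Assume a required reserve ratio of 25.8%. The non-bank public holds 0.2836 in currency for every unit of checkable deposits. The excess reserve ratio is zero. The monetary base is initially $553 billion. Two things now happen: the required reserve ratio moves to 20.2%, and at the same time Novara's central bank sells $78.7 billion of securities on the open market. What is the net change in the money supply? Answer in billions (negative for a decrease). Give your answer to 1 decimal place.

-56.9 billion

Before: m₁ = (1 + 0.2836) / (0.258 + 0.2836) ≈ 2.37001, MB₁ = 553, so M₁ = 2.37001 × 553 ≈ 1310.6155 billion.
After: m₂ = (1 + 0.2836) / (0.202 + 0.2836) ≈ 2.64333, MB₂ = 553 − 78.7 = 474.3, so M₂ = 2.64333 × 474.3 ≈ 1253.7314 billion.
ΔM = M₂ − M₁ = 1253.7314 − 1310.6155 = -56.8841 billion.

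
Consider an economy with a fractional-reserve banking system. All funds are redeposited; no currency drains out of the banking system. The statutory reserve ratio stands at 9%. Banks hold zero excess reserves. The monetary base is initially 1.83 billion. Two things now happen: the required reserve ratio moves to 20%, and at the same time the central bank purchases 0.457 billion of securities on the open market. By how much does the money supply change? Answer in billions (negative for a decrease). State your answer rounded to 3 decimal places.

-8.898 billion

Before: m₁ = 1 / (0.09) ≈ 11.11111, MB₁ = 1.83, so M₁ = 11.11111 × 1.83 ≈ 20.3333 billion.
After: m₂ = 1 / (0.2) = 5, MB₂ = 1.83 + 0.457 = 2.287, so M₂ = 5 × 2.287 = 11.435 billion.
ΔM = M₂ − M₁ = 11.435 − 20.3333 = -8.8983 billion.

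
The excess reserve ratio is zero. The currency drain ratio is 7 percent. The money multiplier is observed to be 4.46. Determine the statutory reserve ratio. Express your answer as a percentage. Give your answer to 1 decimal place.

17.0%

Using m = 4.46. Since m = (1 + c)/(c + rr + e), the denominator satisfies c + rr + e = (1 + c)/m = (1 + 0.07) / 4.46 ≈ 0.239910.
With c = 0.07 and e = 0, the statutory reserve ratio is 0.239910 − 0.07 − 0 = 0.16991.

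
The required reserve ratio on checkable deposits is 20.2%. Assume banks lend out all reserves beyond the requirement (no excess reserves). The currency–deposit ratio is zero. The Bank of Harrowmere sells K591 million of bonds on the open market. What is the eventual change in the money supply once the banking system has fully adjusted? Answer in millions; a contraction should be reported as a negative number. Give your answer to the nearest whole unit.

The simple money multiplier is m = 1/rr = 1/0.202 ≈ 4.9505.
An open-market sale reduces the monetary base by 591 million, so ΔM = m × ΔMB = 4.9505 × (−591) = -2925.7455 million.

-2926 million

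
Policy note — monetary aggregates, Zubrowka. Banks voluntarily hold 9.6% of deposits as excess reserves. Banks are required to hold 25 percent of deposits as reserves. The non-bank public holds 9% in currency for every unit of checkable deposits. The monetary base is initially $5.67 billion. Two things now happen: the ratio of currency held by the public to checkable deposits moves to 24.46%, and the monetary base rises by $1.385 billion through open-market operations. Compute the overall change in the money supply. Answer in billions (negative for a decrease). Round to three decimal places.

$0.692 billion

Before: m₁ = (1 + 0.09) / (0.25 + 0.096 + 0.09) = 2.5, MB₁ = 5.67, so M₁ = 2.5 × 5.67 = 14.175 billion.
After: m₂ = (1 + 0.2446) / (0.25 + 0.096 + 0.2446) ≈ 2.10735, MB₂ = 5.67 + 1.385 = 7.055, so M₂ = 2.10735 × 7.055 ≈ 14.8674 billion.
ΔM = M₂ − M₁ = 14.8674 − 14.175 = 0.6924 billion.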